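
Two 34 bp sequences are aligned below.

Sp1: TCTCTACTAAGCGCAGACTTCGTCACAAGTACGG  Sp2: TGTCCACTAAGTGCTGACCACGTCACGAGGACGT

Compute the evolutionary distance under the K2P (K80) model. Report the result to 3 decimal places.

Of 34 sites, 4 differences are transitions and 5 are transversions, so P = 4/34 ≈ 0.117647 and Q = 5/34 ≈ 0.147059.
Under the Kimura two-parameter model, d = −½ ln(1 − 2P − Q) − ¼ ln(1 − 2Q).
1 − 2P − Q = 0.617647, giving −½ ln(0.617647) = 0.240919.
1 − 2Q = 0.705882, giving −¼ ln(0.705882) = 0.087077.
d = 0.240919 + 0.087077 = 0.327996.

0.328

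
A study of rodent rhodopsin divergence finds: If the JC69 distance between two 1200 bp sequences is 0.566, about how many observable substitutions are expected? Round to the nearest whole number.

477

Invert JC69: p = (3/4)(1 − e^(−4d/3)) = 0.75 × (1 − e^(-0.754667)) = 0.75 × (1 − 0.470167) = 0.397375.
Expected differing sites = pL ≈ 0.397375 × 1200 = 476.85 ≈ 477.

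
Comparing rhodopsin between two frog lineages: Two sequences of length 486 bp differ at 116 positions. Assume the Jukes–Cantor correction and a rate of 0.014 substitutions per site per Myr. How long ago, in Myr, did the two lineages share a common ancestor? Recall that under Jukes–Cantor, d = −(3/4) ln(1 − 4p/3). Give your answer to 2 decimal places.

10.26

p = 116/486 ≈ 0.238683.
d = −(3/4) ln(1 − 4p/3) = −0.75 ln(1 − 0.318244) = −0.75 ln(0.681756)
  = −0.75 × (-0.383083) = 0.287312 substitutions/site.
Under a molecular clock d = 2μt, so t = d/(2μ) = 0.287312 / (2 × 0.014) = 10.26 Myr.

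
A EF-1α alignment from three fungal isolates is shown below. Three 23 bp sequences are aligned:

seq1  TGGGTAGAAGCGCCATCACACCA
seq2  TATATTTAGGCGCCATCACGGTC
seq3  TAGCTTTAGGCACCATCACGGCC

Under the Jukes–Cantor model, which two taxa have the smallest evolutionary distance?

seq1–seq2: 10/23 differ, p = 0.435, d = 0.650.
seq1–seq3: 9/23 differ, p = 0.391, d = 0.553.
seq2–seq3: 4/23 differ, p = 0.174, d = 0.198.
The smallest distance is between seq2 and seq3.

seq2 and seq3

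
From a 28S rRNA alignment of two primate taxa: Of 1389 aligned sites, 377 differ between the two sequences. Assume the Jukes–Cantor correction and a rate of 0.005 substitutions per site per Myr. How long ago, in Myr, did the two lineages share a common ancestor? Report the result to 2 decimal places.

33.69

p = 377/1389 ≈ 0.271418.
d = −(3/4) ln(1 − 4p/3) = −0.75 ln(1 − 0.361891) = −0.75 ln(0.638109)
  = −0.75 × (-0.449246) = 0.336935 substitutions/site.
Under a molecular clock d = 2μt, so t = d/(2μ) = 0.336935 / (2 × 0.005) = 33.69 Myr.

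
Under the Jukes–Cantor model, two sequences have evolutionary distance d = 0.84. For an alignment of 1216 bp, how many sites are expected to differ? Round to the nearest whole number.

Invert JC69: p = (3/4)(1 − e^(−4d/3)) = 0.75 × (1 − e^(-1.12)) = 0.75 × (1 − 0.326280) = 0.505290.
Expected differing sites = pL ≈ 0.505290 × 1216 = 614.43264 ≈ 614.

614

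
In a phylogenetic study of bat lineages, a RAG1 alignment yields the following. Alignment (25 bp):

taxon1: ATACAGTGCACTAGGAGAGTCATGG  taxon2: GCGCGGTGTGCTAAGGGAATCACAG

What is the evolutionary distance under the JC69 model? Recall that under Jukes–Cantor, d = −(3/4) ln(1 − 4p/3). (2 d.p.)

0.66

The sequences differ at 11 of 25 sites, so p = 11/25 = 0.44.
d = −(3/4) ln(1 − 4p/3) = −0.75 ln(1 − 0.586667) = −0.75 ln(0.413333)
  = −0.75 × (-0.883502) = 0.662627 substitutions/site.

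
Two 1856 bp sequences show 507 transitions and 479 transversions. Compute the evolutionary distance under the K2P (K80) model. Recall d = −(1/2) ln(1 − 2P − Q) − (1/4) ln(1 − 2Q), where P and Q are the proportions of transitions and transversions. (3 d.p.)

0.997

P = 507/1856 ≈ 0.273168 and Q = 479/1856 ≈ 0.258082.
Under the Kimura two-parameter model, d = −½ ln(1 − 2P − Q) − ¼ ln(1 − 2Q).
1 − 2P − Q = 0.195582, giving −½ ln(0.195582) = 0.815888.
1 − 2Q = 0.483836, giving −¼ ln(0.483836) = 0.181502.
d = 0.815888 + 0.181502 = 0.997390.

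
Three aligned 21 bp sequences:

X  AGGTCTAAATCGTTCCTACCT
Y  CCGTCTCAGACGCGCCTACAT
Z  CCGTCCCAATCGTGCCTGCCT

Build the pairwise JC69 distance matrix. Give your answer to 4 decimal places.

d(X,Y) = 0.5319, d(X,Z) = 0.3597, d(Y,Z) = 0.3597

X–Y: 8/21 sites differ → p ≈ 0.380952, d = −0.75 ln(1 − 0.507936) = 0.531860 ≈ 0.5319.
X–Z: 6/21 sites differ → p ≈ 0.285714, d = −0.75 ln(1 − 0.380952) = 0.359679 ≈ 0.3597.
Y–Z: 6/21 sites differ → p ≈ 0.285714, d = −0.75 ln(1 − 0.380952) = 0.359679 ≈ 0.3597.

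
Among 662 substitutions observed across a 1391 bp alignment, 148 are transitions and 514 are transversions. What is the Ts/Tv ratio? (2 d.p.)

R = 148/514 = 0.287937… ≈ 0.29 (to 2 d.p.).

0.29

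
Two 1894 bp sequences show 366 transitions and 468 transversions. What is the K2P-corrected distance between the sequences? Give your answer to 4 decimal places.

0.6724

P = 366/1894 ≈ 0.193242 and Q = 468/1894 ≈ 0.247096.
Under the Kimura two-parameter model, d = −½ ln(1 − 2P − Q) − ¼ ln(1 − 2Q).
1 − 2P − Q = 0.36642, giving −½ ln(0.36642) = 0.501988.
1 − 2Q = 0.505808, giving −¼ ln(0.505808) = 0.170400.
d = 0.501988 + 0.170400 = 0.672388.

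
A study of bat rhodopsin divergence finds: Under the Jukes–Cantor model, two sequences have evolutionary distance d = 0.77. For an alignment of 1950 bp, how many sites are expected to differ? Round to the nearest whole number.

Invert JC69: p = (3/4)(1 − e^(−4d/3)) = 0.75 × (1 − e^(-1.026667)) = 0.75 × (1 − 0.358199) = 0.481351.
Expected differing sites = pL ≈ 0.481351 × 1950 = 938.63445 ≈ 939.

939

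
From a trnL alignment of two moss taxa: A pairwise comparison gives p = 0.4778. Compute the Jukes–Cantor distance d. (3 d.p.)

d = −(3/4) ln(1 − 4p/3) = −0.75 ln(1 − 0.637067) = −0.75 ln(0.362933)
  = −0.75 × (-1.013537) = 0.760153 substitutions/site.

0.760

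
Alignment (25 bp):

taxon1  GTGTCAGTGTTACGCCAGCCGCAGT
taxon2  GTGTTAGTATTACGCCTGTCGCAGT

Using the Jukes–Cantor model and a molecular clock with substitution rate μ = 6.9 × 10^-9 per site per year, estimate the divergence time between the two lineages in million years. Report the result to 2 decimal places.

The sequences differ at 4 of 25 sites (5, 9, 17, 19), so p = 4/25 = 0.16.
d = −(3/4) ln(1 − 4p/3) = −0.75 ln(1 − 0.213333) = −0.75 ln(0.786667)
  = −0.75 × (-0.239950) = 0.179963 substitutions/site.
Under a molecular clock d = 2μt, so t = d/(2μ) = 0.179963 / (2 × 6.9 × 10^-9) = 13.04 million years.

13.04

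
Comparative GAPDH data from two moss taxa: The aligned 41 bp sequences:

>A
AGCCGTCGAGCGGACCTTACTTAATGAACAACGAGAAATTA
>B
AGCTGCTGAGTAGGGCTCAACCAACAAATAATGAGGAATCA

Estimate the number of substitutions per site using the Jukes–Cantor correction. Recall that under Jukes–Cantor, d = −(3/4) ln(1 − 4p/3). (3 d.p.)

0.604

The sequences differ at 17 of 41 sites, so p = 17/41 ≈ 0.414634.
d = −(3/4) ln(1 − 4p/3) = −0.75 ln(1 − 0.552845) = −0.75 ln(0.447155)
  = −0.75 × (-0.804850) = 0.603638 substitutions/site.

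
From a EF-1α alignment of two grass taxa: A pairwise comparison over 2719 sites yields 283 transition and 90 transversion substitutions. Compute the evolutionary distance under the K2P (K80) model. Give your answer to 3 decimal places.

0.155

P = 283/2719 ≈ 0.104082 and Q = 90/2719 ≈ 0.0331.
Under the Kimura two-parameter model, d = −½ ln(1 − 2P − Q) − ¼ ln(1 − 2Q).
1 − 2P − Q = 0.758736, giving −½ ln(0.758736) = 0.138051.
1 − 2Q = 0.9338, giving −¼ ln(0.9338) = 0.017123.
d = 0.138051 + 0.017123 = 0.155174.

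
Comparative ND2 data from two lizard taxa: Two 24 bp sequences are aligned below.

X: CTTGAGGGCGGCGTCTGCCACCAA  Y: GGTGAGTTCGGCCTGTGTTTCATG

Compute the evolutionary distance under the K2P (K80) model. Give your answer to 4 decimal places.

Of 24 sites, 3 differences are transitions and 9 are transversions, so P = 3/24 = 0.125 and Q = 9/24 = 0.375.
Under the Kimura two-parameter model, d = −½ ln(1 − 2P − Q) − ¼ ln(1 − 2Q).
1 − 2P − Q = 0.375, giving −½ ln(0.375) = 0.490415.
1 − 2Q = 0.25, giving −¼ ln(0.25) = 0.346574.
d = 0.490415 + 0.346574 = 0.836989.

0.8370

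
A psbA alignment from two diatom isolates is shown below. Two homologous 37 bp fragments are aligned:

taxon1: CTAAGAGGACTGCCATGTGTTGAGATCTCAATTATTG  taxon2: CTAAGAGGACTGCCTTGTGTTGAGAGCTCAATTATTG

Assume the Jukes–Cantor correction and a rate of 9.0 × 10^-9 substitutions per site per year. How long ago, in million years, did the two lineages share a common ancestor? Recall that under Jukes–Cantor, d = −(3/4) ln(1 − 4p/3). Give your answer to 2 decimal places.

The sequences differ at 2 of 37 sites (15, 26), so p = 2/37 ≈ 0.054054.
d = −(3/4) ln(1 − 4p/3) = −0.75 ln(1 − 0.072072) = −0.75 ln(0.927928)
  = −0.75 × (-0.074801) = 0.056101 substitutions/site.
Under a molecular clock d = 2μt, so t = d/(2μ) = 0.056101 / (2 × 9.0 × 10^-9) = 3.12 million years.

3.12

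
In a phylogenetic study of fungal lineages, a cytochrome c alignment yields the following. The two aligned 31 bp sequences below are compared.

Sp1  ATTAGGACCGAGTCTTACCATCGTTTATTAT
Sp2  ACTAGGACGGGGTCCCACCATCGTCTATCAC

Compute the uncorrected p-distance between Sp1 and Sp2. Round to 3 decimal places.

The sequences differ at 8 of 31 positions (sites 2, 9, 11, 15, 16, 25, 29, 31).
p = 8/31 = 0.258064… ≈ 0.258 (to 3 d.p.).

0.258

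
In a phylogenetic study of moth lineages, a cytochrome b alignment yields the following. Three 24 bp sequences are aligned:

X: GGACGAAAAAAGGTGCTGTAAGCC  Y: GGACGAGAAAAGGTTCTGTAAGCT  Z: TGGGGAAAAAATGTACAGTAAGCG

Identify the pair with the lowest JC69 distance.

X and Y

X–Y: 3/24 differ, p = 0.125, d = 0.137.
X–Z: 7/24 differ, p = 0.292, d = 0.369.
Y–Z: 8/24 differ, p = 0.333, d = 0.441.
The smallest distance is between X and Y.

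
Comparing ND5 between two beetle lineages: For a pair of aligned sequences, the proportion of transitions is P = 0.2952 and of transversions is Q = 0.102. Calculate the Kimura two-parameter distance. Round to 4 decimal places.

Under the Kimura two-parameter model, d = −½ ln(1 − 2P − Q) − ¼ ln(1 − 2Q).
1 − 2P − Q = 0.3076, giving −½ ln(0.3076) = 0.589478.
1 − 2Q = 0.796, giving −¼ ln(0.796) = 0.057039.
d = 0.589478 + 0.057039 = 0.646517.

0.6465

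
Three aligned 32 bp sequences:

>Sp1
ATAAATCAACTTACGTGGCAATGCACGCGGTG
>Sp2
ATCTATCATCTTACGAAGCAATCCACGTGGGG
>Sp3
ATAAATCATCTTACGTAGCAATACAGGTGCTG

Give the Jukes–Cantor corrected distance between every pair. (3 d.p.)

d(Sp1,Sp2) = 0.304, d(Sp1,Sp3) = 0.216, d(Sp2,Sp3) = 0.259

Sp1–Sp2: 8/32 sites differ → p = 0.25, d = −0.75 ln(1 − 0.333333) = 0.304098 ≈ 0.304.
Sp1–Sp3: 6/32 sites differ → p = 0.1875, d = −0.75 ln(1 − 0.25) = 0.215762 ≈ 0.216.
Sp2–Sp3: 7/32 sites differ → p = 0.21875, d = −0.75 ln(1 − 0.291667) = 0.258631 ≈ 0.259.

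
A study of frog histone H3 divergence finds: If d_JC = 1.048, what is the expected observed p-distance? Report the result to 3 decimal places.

p = (3/4)(1 − e^(−4d/3)) = 0.75 × (1 − e^(-1.397333)) = 0.75 × (1 − 0.247256) = 0.564558.

0.565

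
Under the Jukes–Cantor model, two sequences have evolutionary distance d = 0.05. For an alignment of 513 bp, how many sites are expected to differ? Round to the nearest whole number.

Invert JC69: p = (3/4)(1 − e^(−4d/3)) = 0.75 × (1 − e^(-0.066667)) = 0.75 × (1 − 0.935507) = 0.048370.
Expected differing sites = pL ≈ 0.048370 × 513 = 24.81381 ≈ 25.

25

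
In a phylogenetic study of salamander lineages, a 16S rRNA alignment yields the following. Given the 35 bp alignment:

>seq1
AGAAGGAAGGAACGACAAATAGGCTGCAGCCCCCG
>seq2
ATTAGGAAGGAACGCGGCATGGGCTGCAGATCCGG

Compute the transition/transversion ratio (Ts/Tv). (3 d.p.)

Transitions are A↔G and C↔T; transversions are all other mismatches.
Transitions: 3. Transversions: 7.
R = 3/7 = 0.428571… ≈ 0.429 (to 3 d.p.).

0.429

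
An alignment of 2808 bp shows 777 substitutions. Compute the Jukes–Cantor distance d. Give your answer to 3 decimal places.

0.345

p = 777/2808 ≈ 0.276709.
d = −(3/4) ln(1 − 4p/3) = −0.75 ln(1 − 0.368945) = −0.75 ln(0.631055)
  = −0.75 × (-0.460362) = 0.345272 substitutions/site.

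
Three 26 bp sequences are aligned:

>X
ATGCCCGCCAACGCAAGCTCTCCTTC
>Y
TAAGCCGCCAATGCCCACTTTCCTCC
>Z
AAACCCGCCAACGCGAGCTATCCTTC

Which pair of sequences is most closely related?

X and Z

X–Y: 10/26 differ, p = 0.385, d = 0.539.
X–Z: 4/26 differ, p = 0.154, d = 0.172.
Y–Z: 8/26 differ, p = 0.308, d = 0.396.
The smallest distance is between X and Z.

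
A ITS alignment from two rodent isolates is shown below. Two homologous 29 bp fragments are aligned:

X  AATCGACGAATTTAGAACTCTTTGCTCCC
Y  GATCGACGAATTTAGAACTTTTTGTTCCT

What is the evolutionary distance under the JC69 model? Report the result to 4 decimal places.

The sequences differ at 4 of 29 sites (1, 20, 25, 29), so p = 4/29 ≈ 0.137931.
d = −(3/4) ln(1 − 4p/3) = −0.75 ln(1 − 0.183908) = −0.75 ln(0.816092)
  = −0.75 × (-0.203228) = 0.152421 substitutions/site.

0.1524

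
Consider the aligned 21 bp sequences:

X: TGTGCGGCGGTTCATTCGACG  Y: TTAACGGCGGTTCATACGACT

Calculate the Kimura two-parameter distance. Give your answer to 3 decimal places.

Of 21 sites, 1 differences are transitions and 4 are transversions, so P = 1/21 ≈ 0.047619 and Q = 4/21 ≈ 0.190476.
Under the Kimura two-parameter model, d = −½ ln(1 − 2P − Q) − ¼ ln(1 − 2Q).
1 − 2P − Q = 0.714286, giving −½ ln(0.714286) = 0.168236.
1 − 2Q = 0.619048, giving −¼ ln(0.619048) = 0.119893.
d = 0.168236 + 0.119893 = 0.288129.

0.288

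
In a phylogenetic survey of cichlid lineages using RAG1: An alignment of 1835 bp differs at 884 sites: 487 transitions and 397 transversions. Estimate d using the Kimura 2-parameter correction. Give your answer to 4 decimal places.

0.8292

P = 487/1835 ≈ 0.265395 and Q = 397/1835 ≈ 0.216349.
Under the Kimura two-parameter model, d = −½ ln(1 − 2P − Q) − ¼ ln(1 − 2Q).
1 − 2P − Q = 0.252861, giving −½ ln(0.252861) = 0.687458.
1 − 2Q = 0.567302, giving −¼ ln(0.567302) = 0.141716.
d = 0.687458 + 0.141716 = 0.829174.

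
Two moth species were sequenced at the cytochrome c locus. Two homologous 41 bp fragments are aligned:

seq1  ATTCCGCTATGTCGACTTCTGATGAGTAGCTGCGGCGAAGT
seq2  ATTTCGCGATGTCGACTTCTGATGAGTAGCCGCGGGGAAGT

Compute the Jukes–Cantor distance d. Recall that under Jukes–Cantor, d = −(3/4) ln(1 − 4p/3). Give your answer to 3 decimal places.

0.105

The sequences differ at 4 of 41 sites (4, 8, 31, 36), so p = 4/41 ≈ 0.097561.
d = −(3/4) ln(1 − 4p/3) = −0.75 ln(1 − 0.130081) = −0.75 ln(0.869919)
  = −0.75 × (-0.139355) = 0.104516 substitutions/site.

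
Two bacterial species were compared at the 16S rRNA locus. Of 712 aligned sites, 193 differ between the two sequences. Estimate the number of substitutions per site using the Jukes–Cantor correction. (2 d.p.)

0.34

p = 193/712 ≈ 0.271067.
d = −(3/4) ln(1 − 4p/3) = −0.75 ln(1 − 0.361423) = −0.75 ln(0.638577)
  = −0.75 × (-0.448513) = 0.336385 substitutions/site.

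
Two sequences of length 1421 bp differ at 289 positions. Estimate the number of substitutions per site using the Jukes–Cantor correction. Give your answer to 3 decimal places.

0.237

p = 289/1421 ≈ 0.203378.
d = −(3/4) ln(1 − 4p/3) = −0.75 ln(1 − 0.271171) = −0.75 ln(0.728829)
  = −0.75 × (-0.316316) = 0.237237 substitutions/site.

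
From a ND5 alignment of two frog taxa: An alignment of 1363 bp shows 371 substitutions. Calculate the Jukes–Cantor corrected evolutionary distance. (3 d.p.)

p = 371/1363 ≈ 0.272194.
d = −(3/4) ln(1 − 4p/3) = −0.75 ln(1 − 0.362925) = −0.75 ln(0.637075)
  = −0.75 × (-0.450868) = 0.338151 substitutions/site.

0.338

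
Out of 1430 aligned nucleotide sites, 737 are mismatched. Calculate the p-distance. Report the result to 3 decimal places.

p = 737/1430 = 0.515384… ≈ 0.515 (to 3 d.p.).

0.515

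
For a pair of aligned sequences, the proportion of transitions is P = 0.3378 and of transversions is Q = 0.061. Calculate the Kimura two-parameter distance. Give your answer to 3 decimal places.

0.700

Under the Kimura two-parameter model, d = −½ ln(1 − 2P − Q) − ¼ ln(1 − 2Q).
1 − 2P − Q = 0.2634, giving −½ ln(0.2634) = 0.667041.
1 − 2Q = 0.878, giving −¼ ln(0.878) = 0.032527.
d = 0.667041 + 0.032527 = 0.699568.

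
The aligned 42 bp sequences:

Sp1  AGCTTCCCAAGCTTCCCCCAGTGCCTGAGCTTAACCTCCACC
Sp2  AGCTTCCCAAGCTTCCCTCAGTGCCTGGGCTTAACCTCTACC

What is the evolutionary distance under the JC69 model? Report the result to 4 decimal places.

0.0751

The sequences differ at 3 of 42 sites (18, 28, 39), so p = 3/42 ≈ 0.071429.
d = −(3/4) ln(1 − 4p/3) = −0.75 ln(1 − 0.095239) = −0.75 ln(0.904761)
  = −0.75 × (-0.100084) = 0.075063 substitutions/site.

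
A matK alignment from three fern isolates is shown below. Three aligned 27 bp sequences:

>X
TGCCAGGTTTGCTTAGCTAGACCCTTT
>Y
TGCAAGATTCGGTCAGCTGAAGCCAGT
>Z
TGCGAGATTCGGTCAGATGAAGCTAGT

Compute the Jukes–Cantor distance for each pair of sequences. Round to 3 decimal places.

X–Y: 10/27 sites differ → p ≈ 0.37037, d = −0.75 ln(1 − 0.493827) = 0.510658 ≈ 0.511.
X–Z: 12/27 sites differ → p ≈ 0.444444, d = −0.75 ln(1 − 0.592592) = 0.673455 ≈ 0.673.
Y–Z: 3/27 sites differ → p ≈ 0.111111, d = −0.75 ln(1 − 0.148148) = 0.120257 ≈ 0.120.

d(X,Y) = 0.511, d(X,Z) = 0.673, d(Y,Z) = 0.120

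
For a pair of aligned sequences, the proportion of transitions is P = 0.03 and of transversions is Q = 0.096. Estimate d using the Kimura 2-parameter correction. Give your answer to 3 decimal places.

0.138

Under the Kimura two-parameter model, d = −½ ln(1 − 2P − Q) − ¼ ln(1 − 2Q).
1 − 2P − Q = 0.844, giving −½ ln(0.844) = 0.084801.
1 − 2Q = 0.808, giving −¼ ln(0.808) = 0.053298.
d = 0.084801 + 0.053298 = 0.138099.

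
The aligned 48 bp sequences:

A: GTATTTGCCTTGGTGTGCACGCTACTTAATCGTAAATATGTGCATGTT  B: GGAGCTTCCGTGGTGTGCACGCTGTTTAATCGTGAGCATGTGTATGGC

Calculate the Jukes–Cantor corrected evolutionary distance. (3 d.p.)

The sequences differ at 13 of 48 sites, so p = 13/48 ≈ 0.270833.
d = −(3/4) ln(1 − 4p/3) = −0.75 ln(1 − 0.361111) = −0.75 ln(0.638889)
  = −0.75 × (-0.448025) = 0.336019 substitutions/site.

0.336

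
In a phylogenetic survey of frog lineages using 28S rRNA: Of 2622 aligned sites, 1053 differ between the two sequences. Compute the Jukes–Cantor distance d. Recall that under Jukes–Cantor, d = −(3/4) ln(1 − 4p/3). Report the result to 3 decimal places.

p = 1053/2622 ≈ 0.401602.
d = −(3/4) ln(1 − 4p/3) = −0.75 ln(1 − 0.535469) = −0.75 ln(0.464531)
  = −0.75 × (-0.766727) = 0.575045 substitutions/site.

0.575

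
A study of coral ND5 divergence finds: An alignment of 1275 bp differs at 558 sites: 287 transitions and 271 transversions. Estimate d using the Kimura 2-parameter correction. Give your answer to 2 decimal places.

P = 287/1275 ≈ 0.225098 and Q = 271/1275 ≈ 0.212549.
Under the Kimura two-parameter model, d = −½ ln(1 − 2P − Q) − ¼ ln(1 − 2Q).
1 − 2P − Q = 0.337255, giving −½ ln(0.337255) = 0.543458.
1 − 2Q = 0.574902, giving −¼ ln(0.574902) = 0.138389.
d = 0.543458 + 0.138389 = 0.681847.

0.68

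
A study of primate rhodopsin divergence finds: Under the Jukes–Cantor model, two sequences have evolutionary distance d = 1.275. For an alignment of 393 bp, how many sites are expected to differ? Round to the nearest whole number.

Invert JC69: p = (3/4)(1 − e^(−4d/3)) = 0.75 × (1 − e^(-1.7)) = 0.75 × (1 − 0.182684) = 0.612987.
Expected differing sites = pL ≈ 0.612987 × 393 = 240.903891 ≈ 241.

241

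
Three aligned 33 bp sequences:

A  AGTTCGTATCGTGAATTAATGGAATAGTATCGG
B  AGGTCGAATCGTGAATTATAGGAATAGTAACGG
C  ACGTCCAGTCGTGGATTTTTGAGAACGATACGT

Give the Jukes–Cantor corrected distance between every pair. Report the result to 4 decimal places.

d(A,B) = 0.1693, d(A,C) = 0.7798, d(B,C) = 0.5587

A–B: 5/33 sites differ → p ≈ 0.151515, d = −0.75 ln(1 − 0.20202) = 0.169254 ≈ 0.1693.
A–C: 16/33 sites differ → p ≈ 0.484848, d = −0.75 ln(1 − 0.646464) = 0.779827 ≈ 0.7798.
B–C: 13/33 sites differ → p ≈ 0.393939, d = −0.75 ln(1 − 0.525252) = 0.558728 ≈ 0.5587.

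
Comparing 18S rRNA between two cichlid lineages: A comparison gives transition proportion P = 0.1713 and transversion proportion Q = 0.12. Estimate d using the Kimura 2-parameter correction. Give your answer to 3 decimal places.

0.379

Under the Kimura two-parameter model, d = −½ ln(1 − 2P − Q) − ¼ ln(1 − 2Q).
1 − 2P − Q = 0.5374, giving −½ ln(0.5374) = 0.310506.
1 − 2Q = 0.76, giving −¼ ln(0.76) = 0.068609.
d = 0.310506 + 0.068609 = 0.379115.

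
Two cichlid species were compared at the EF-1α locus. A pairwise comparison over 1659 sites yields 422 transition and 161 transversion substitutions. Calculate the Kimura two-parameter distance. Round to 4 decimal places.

P = 422/1659 ≈ 0.25437 and Q = 161/1659 ≈ 0.097046.
Under the Kimura two-parameter model, d = −½ ln(1 − 2P − Q) − ¼ ln(1 − 2Q).
1 − 2P − Q = 0.394214, giving −½ ln(0.394214) = 0.465431.
1 − 2Q = 0.805908, giving −¼ ln(0.805908) = 0.053946.
d = 0.465431 + 0.053946 = 0.519377.

0.5194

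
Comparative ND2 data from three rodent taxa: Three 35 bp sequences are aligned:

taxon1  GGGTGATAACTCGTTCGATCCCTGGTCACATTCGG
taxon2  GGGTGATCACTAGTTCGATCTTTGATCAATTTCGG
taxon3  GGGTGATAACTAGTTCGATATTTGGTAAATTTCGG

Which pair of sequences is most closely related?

taxon1–taxon2: 7/35 differ, p = 0.200, d = 0.233.
taxon1–taxon3: 7/35 differ, p = 0.200, d = 0.233.
taxon2–taxon3: 4/35 differ, p = 0.114, d = 0.124.
The smallest distance is between taxon2 and taxon3.

taxon2 and taxon3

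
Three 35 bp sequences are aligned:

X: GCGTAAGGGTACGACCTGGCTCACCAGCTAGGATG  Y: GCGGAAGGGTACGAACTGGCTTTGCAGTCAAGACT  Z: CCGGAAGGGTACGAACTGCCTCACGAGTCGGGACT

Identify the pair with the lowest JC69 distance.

Y and Z

X–Y: 10/35 differ, p = 0.286, d = 0.360.
X–Z: 10/35 differ, p = 0.286, d = 0.360.
Y–Z: 8/35 differ, p = 0.229, d = 0.273.
The smallest distance is between Y and Z.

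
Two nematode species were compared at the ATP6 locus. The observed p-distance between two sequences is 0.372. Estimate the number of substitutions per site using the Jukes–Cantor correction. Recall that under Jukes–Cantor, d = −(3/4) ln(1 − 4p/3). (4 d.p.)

0.5139

d = −(3/4) ln(1 − 4p/3) = −0.75 ln(1 − 0.496) = −0.75 ln(0.504)
  = −0.75 × (-0.685179) = 0.513884 substitutions/site.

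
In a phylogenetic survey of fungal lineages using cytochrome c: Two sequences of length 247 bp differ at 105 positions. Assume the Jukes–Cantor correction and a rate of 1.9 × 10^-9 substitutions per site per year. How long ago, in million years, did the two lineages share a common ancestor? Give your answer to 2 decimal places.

165.11

p = 105/247 ≈ 0.425101.
d = −(3/4) ln(1 − 4p/3) = −0.75 ln(1 − 0.566801) = −0.75 ln(0.433199)
  = −0.75 × (-0.836558) = 0.627419 substitutions/site.
Under a molecular clock d = 2μt, so t = d/(2μ) = 0.627419 / (2 × 1.9 × 10^-9) = 165.11 million years.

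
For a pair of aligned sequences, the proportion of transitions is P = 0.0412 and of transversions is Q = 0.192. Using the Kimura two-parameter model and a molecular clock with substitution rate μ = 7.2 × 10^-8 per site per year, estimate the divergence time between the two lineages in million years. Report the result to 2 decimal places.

1.95

Under the Kimura two-parameter model, d = −½ ln(1 − 2P − Q) − ¼ ln(1 − 2Q).
1 − 2P − Q = 0.7256, giving −½ ln(0.7256) = 0.160378.
1 − 2Q = 0.616, giving −¼ ln(0.616) = 0.121127.
d = 0.160378 + 0.121127 = 0.281505.
Under a molecular clock d = 2μt, so t = d/(2μ) = 0.281505 / (2 × 7.2 × 10^-8) = 1.95 million years.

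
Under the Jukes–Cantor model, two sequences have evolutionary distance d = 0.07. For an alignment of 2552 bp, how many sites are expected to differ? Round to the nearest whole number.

171

Invert JC69: p = (3/4)(1 − e^(−4d/3)) = 0.75 × (1 − e^(-0.093333)) = 0.75 × (1 − 0.910890) = 0.066833.
Expected differing sites = pL ≈ 0.066833 × 2552 = 170.557816 ≈ 171.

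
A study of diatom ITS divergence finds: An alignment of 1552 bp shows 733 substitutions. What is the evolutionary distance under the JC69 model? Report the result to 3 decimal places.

0.745

p = 733/1552 ≈ 0.472294.
d = −(3/4) ln(1 − 4p/3) = −0.75 ln(1 − 0.629725) = −0.75 ln(0.370275)
  = −0.75 × (-0.993509) = 0.745132 substitutions/site.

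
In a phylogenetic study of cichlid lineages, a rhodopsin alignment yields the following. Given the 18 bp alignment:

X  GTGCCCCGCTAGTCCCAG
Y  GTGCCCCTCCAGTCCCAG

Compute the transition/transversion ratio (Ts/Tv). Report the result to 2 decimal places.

1.00

Transitions are A↔G and C↔T; transversions are all other mismatches.
Transitions: 1. Transversions: 1.
R = 1/1 = 1.00.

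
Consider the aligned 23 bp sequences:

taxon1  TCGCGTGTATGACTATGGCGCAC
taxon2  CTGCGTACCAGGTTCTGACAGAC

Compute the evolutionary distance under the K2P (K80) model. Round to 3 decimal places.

1.125

Of 23 sites, 8 differences are transitions and 4 are transversions, so P = 8/23 ≈ 0.347826 and Q = 4/23 ≈ 0.173913.
Under the Kimura two-parameter model, d = −½ ln(1 − 2P − Q) − ¼ ln(1 − 2Q).
1 − 2P − Q = 0.130435, giving −½ ln(0.130435) = 1.018440.
1 − 2Q = 0.652174, giving −¼ ln(0.652174) = 0.106861.
d = 1.018440 + 0.106861 = 1.125301.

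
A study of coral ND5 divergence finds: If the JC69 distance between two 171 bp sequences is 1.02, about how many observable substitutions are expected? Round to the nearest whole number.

95

Invert JC69: p = (3/4)(1 − e^(−4d/3)) = 0.75 × (1 − e^(-1.36)) = 0.75 × (1 − 0.256661) = 0.557504.
Expected differing sites = pL ≈ 0.557504 × 171 = 95.333184 ≈ 95.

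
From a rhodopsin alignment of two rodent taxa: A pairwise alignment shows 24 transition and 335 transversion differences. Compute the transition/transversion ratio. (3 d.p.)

R = 24/335 = 0.071641… ≈ 0.072 (to 3 d.p.).

0.072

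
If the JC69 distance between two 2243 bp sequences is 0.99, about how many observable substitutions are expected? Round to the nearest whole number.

1233

Invert JC69: p = (3/4)(1 − e^(−4d/3)) = 0.75 × (1 − e^(-1.32)) = 0.75 × (1 − 0.267135) = 0.549649.
Expected differing sites = pL ≈ 0.549649 × 2243 = 1232.862707 ≈ 1233.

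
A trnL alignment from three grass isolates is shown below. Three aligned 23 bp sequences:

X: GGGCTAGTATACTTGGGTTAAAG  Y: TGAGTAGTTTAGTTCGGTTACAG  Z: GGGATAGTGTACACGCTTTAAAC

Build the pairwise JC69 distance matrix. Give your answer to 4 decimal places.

d(X,Y) = 0.3904, d(X,Z) = 0.3904, d(Y,Z) = 0.8922

X–Y: 7/23 sites differ → p ≈ 0.304348, d = −0.75 ln(1 − 0.405797) = 0.390401 ≈ 0.3904.
X–Z: 7/23 sites differ → p ≈ 0.304348, d = −0.75 ln(1 − 0.405797) = 0.390401 ≈ 0.3904.
Y–Z: 12/23 sites differ → p ≈ 0.521739, d = −0.75 ln(1 − 0.695652) = 0.892188 ≈ 0.8922.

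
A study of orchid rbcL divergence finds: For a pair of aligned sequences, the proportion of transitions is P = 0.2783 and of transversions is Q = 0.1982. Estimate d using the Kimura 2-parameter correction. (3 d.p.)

Under the Kimura two-parameter model, d = −½ ln(1 − 2P − Q) − ¼ ln(1 − 2Q).
1 − 2P − Q = 0.2452, giving −½ ln(0.2452) = 0.702841.
1 − 2Q = 0.6036, giving −¼ ln(0.6036) = 0.126211.
d = 0.702841 + 0.126211 = 0.829052.

0.829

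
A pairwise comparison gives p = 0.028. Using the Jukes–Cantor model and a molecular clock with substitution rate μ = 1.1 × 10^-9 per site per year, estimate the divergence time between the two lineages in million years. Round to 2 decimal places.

12.97

d = −(3/4) ln(1 − 4p/3) = −0.75 ln(1 − 0.037333) = −0.75 ln(0.962667)
  = −0.75 × (-0.038048) = 0.028536 substitutions/site.
Under a molecular clock d = 2μt, so t = d/(2μ) = 0.028536 / (2 × 1.1 × 10^-9) = 12.97 million years.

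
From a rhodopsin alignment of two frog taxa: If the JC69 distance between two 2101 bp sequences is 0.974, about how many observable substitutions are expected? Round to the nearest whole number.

1146

Invert JC69: p = (3/4)(1 − e^(−4d/3)) = 0.75 × (1 − e^(-1.298667)) = 0.75 × (1 − 0.272895) = 0.545329.
Expected differing sites = pL ≈ 0.545329 × 2101 = 1145.736229 ≈ 1146.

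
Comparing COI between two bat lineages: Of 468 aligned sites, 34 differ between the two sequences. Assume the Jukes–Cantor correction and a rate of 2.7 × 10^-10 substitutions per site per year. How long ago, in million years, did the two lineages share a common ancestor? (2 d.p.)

141.51

p = 34/468 ≈ 0.07265.
d = −(3/4) ln(1 − 4p/3) = −0.75 ln(1 − 0.096867) = −0.75 ln(0.903133)
  = −0.75 × (-0.101885) = 0.076414 substitutions/site.
Under a molecular clock d = 2μt, so t = d/(2μ) = 0.076414 / (2 × 2.7 × 10^-10) = 141.51 million years.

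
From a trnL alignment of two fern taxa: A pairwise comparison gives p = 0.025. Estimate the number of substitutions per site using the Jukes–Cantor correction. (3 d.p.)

0.025

d = −(3/4) ln(1 − 4p/3) = −0.75 ln(1 − 0.033333) = −0.75 ln(0.966667)
  = −0.75 × (-0.033901) = 0.025426 substitutions/site.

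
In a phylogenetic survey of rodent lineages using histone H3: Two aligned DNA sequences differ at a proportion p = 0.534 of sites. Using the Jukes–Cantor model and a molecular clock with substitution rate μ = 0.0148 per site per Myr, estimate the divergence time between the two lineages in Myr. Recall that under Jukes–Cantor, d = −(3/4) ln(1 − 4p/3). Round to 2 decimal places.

d = −(3/4) ln(1 − 4p/3) = −0.75 ln(1 − 0.712) = −0.75 ln(0.288)
  = −0.75 × (-1.244795) = 0.933596 substitutions/site.
Under a molecular clock d = 2μt, so t = d/(2μ) = 0.933596 / (2 × 0.0148) = 31.54 Myr.

31.54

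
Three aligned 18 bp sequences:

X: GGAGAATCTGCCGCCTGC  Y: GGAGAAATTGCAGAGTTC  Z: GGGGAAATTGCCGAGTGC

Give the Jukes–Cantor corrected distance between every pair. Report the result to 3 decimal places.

X–Y: 6/18 sites differ → p ≈ 0.333333, d = −0.75 ln(1 − 0.444444) = 0.440839 ≈ 0.441.
X–Z: 5/18 sites differ → p ≈ 0.277778, d = −0.75 ln(1 − 0.370371) = 0.346968 ≈ 0.347.
Y–Z: 3/18 sites differ → p ≈ 0.166667, d = −0.75 ln(1 − 0.222223) = 0.188487 ≈ 0.188.

d(X,Y) = 0.441, d(X,Z) = 0.347, d(Y,Z) = 0.188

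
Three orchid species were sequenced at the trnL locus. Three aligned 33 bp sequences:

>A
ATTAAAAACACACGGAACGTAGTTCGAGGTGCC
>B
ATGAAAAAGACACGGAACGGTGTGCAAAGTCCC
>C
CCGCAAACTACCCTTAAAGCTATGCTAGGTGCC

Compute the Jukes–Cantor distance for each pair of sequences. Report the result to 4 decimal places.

d(A,B) = 0.2928, d(A,C) = 0.6987, d(B,C) = 0.6254

A–B: 8/33 sites differ → p ≈ 0.242424, d = −0.75 ln(1 − 0.323232) = 0.292820 ≈ 0.2928.
A–C: 15/33 sites differ → p ≈ 0.454545, d = −0.75 ln(1 − 0.60606) = 0.698667 ≈ 0.6987.
B–C: 14/33 sites differ → p ≈ 0.424242, d = −0.75 ln(1 − 0.565656) = 0.625439 ≈ 0.6254.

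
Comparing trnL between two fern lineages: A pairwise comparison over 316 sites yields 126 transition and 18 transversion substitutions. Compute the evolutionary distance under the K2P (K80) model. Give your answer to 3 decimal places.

P = 126/316 ≈ 0.398734 and Q = 18/316 ≈ 0.056962.
Under the Kimura two-parameter model, d = −½ ln(1 − 2P − Q) − ¼ ln(1 − 2Q).
1 − 2P − Q = 0.14557, giving −½ ln(0.14557) = 0.963549.
1 − 2Q = 0.886076, giving −¼ ln(0.886076) = 0.030238.
d = 0.963549 + 0.030238 = 0.993787.

0.994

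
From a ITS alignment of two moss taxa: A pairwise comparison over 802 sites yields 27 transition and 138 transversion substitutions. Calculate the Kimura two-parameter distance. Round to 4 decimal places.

0.2423

P = 27/802 ≈ 0.033666 and Q = 138/802 ≈ 0.17207.
Under the Kimura two-parameter model, d = −½ ln(1 − 2P − Q) − ¼ ln(1 − 2Q).
1 − 2P − Q = 0.760598, giving −½ ln(0.760598) = 0.136825.
1 − 2Q = 0.65586, giving −¼ ln(0.65586) = 0.105452.
d = 0.136825 + 0.105452 = 0.242277.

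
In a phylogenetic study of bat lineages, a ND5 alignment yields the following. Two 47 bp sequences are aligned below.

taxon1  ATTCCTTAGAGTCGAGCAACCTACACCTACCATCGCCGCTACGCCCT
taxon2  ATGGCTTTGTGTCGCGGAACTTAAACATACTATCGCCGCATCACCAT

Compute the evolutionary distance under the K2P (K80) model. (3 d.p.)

Of 47 sites, 3 differences are transitions and 11 are transversions, so P = 3/47 ≈ 0.06383 and Q = 11/47 ≈ 0.234043.
Under the Kimura two-parameter model, d = −½ ln(1 − 2P − Q) − ¼ ln(1 − 2Q).
1 − 2P − Q = 0.638297, giving −½ ln(0.638297) = 0.224476.
1 − 2Q = 0.531914, giving −¼ ln(0.531914) = 0.157818.
d = 0.224476 + 0.157818 = 0.382294.

0.382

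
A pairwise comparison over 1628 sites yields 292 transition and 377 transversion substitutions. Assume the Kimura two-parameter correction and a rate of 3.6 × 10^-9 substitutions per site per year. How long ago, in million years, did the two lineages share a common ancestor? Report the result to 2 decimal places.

P = 292/1628 ≈ 0.179361 and Q = 377/1628 ≈ 0.231572.
Under the Kimura two-parameter model, d = −½ ln(1 − 2P − Q) − ¼ ln(1 − 2Q).
1 − 2P − Q = 0.409706, giving −½ ln(0.409706) = 0.446158.
1 − 2Q = 0.536856, giving −¼ ln(0.536856) = 0.155506.
d = 0.446158 + 0.155506 = 0.601664.
Under a molecular clock d = 2μt, so t = d/(2μ) = 0.601664 / (2 × 3.6 × 10^-9) = 83.56 million years.

83.56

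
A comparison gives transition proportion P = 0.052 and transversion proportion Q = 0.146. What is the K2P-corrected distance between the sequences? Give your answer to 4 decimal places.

0.2302

Under the Kimura two-parameter model, d = −½ ln(1 − 2P − Q) − ¼ ln(1 − 2Q).
1 − 2P − Q = 0.75, giving −½ ln(0.75) = 0.143841.
1 − 2Q = 0.708, giving −¼ ln(0.708) = 0.086328.
d = 0.143841 + 0.086328 = 0.230169.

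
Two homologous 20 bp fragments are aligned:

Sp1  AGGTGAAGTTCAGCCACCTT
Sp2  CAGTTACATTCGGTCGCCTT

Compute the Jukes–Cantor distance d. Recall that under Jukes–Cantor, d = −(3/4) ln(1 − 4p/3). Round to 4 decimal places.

The sequences differ at 8 of 20 sites (1, 2, 5, 7, 8, 12, 14, 16), so p = 8/20 = 0.4.
d = −(3/4) ln(1 − 4p/3) = −0.75 ln(1 − 0.533333) = −0.75 ln(0.466667)
  = −0.75 × (-0.762139) = 0.571604 substitutions/site.

0.5716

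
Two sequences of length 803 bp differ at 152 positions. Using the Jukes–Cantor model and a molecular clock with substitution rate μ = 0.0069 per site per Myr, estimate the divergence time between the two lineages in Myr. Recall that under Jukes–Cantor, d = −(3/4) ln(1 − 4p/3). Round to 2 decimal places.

15.81

p = 152/803 ≈ 0.18929.
d = −(3/4) ln(1 − 4p/3) = −0.75 ln(1 − 0.252387) = −0.75 ln(0.747613)
  = −0.75 × (-0.290870) = 0.218153 substitutions/site.
Under a molecular clock d = 2μt, so t = d/(2μ) = 0.218153 / (2 × 0.0069) = 15.81 Myr.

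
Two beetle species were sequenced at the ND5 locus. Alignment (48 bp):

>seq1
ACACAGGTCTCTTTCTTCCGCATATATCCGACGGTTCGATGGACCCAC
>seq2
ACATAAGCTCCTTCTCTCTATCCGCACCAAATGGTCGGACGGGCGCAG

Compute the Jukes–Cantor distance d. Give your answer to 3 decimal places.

0.889

The sequences differ at 25 of 48 sites, so p = 25/48 ≈ 0.520833.
d = −(3/4) ln(1 − 4p/3) = −0.75 ln(1 − 0.694444) = −0.75 ln(0.305556)
  = −0.75 × (-1.185622) = 0.889217 substitutions/site.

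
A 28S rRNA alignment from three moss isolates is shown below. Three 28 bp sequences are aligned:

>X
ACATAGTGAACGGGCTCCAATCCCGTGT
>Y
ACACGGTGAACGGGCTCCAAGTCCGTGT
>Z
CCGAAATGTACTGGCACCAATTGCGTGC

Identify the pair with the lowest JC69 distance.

X–Y: 4/28 differ, p = 0.143, d = 0.158.
X–Z: 10/28 differ, p = 0.357, d = 0.485.
Y–Z: 11/28 differ, p = 0.393, d = 0.556.
The smallest distance is between X and Y.

X and Y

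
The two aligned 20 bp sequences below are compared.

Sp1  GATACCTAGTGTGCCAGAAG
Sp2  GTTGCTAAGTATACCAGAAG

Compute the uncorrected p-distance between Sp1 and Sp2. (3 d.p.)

The sequences differ at 6 of 20 positions (sites 2, 4, 6, 7, 11, 13).
p = 6/20 = 0.300.

0.300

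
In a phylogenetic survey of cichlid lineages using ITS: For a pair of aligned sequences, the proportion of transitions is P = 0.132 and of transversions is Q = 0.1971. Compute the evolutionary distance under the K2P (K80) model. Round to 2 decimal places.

0.43

Under the Kimura two-parameter model, d = −½ ln(1 − 2P − Q) − ¼ ln(1 − 2Q).
1 − 2P − Q = 0.5389, giving −½ ln(0.5389) = 0.309113.
1 − 2Q = 0.6058, giving −¼ ln(0.6058) = 0.125301.
d = 0.309113 + 0.125301 = 0.434414.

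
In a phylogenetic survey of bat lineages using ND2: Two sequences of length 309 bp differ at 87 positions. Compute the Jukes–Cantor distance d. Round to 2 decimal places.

p = 87/309 ≈ 0.281553.
d = −(3/4) ln(1 − 4p/3) = −0.75 ln(1 − 0.375404) = −0.75 ln(0.624596)
  = −0.75 × (-0.470650) = 0.352988 substitutions/site.

0.35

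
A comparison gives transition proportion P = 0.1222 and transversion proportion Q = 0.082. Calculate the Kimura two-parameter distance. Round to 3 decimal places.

Under the Kimura two-parameter model, d = −½ ln(1 − 2P − Q) − ¼ ln(1 − 2Q).
1 − 2P − Q = 0.6736, giving −½ ln(0.6736) = 0.197559.
1 − 2Q = 0.836, giving −¼ ln(0.836) = 0.044782.
d = 0.197559 + 0.044782 = 0.242341.

0.242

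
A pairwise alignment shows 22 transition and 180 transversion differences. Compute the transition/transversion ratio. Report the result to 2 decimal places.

R = 22/180 = 0.122222… ≈ 0.12 (to 2 d.p.).

0.12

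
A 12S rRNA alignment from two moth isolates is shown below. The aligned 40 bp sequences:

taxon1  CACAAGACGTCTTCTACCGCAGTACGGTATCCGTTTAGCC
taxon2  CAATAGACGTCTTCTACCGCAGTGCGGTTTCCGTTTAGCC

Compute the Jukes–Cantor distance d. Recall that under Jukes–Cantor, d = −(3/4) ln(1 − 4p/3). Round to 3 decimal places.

The sequences differ at 4 of 40 sites (3, 4, 24, 29), so p = 4/40 = 0.1.
d = −(3/4) ln(1 − 4p/3) = −0.75 ln(1 − 0.133333) = −0.75 ln(0.866667)
  = −0.75 × (-0.143100) = 0.107325 substitutions/site.

0.107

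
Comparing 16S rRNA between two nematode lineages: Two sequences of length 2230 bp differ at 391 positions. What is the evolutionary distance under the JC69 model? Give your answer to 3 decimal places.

p = 391/2230 ≈ 0.175336.
d = −(3/4) ln(1 − 4p/3) = −0.75 ln(1 − 0.233781) = −0.75 ln(0.766219)
  = −0.75 × (-0.266287) = 0.199715 substitutions/site.

0.200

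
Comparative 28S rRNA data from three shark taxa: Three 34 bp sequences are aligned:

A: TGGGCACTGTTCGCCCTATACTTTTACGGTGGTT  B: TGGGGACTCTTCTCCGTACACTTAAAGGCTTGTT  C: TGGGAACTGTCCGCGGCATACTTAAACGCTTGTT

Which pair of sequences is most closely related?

A–B: 10/34 differ, p = 0.294, d = 0.373.
A–C: 9/34 differ, p = 0.265, d = 0.326.
B–C: 8/34 differ, p = 0.235, d = 0.282.
The smallest distance is between B and C.

B and C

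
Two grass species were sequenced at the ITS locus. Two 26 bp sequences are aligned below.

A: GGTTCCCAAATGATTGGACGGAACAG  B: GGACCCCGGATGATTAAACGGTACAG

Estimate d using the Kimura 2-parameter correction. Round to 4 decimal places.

Of 26 sites, 5 differences are transitions and 2 are transversions, so P = 5/26 ≈ 0.192308 and Q = 2/26 ≈ 0.076923.
Under the Kimura two-parameter model, d = −½ ln(1 − 2P − Q) − ¼ ln(1 − 2Q).
1 − 2P − Q = 0.538461, giving −½ ln(0.538461) = 0.309520.
1 − 2Q = 0.846154, giving −¼ ln(0.846154) = 0.041763.
d = 0.309520 + 0.041763 = 0.351283.

0.3513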